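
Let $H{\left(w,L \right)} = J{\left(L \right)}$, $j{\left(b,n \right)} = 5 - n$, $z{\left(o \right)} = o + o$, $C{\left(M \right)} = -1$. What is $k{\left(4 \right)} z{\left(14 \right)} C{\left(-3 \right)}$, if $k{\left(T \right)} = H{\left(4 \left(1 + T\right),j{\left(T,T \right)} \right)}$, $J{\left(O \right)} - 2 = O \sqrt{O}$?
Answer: $-84$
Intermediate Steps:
$z{\left(o \right)} = 2 o$
$J{\left(O \right)} = 2 + O^{\frac{3}{2}}$ ($J{\left(O \right)} = 2 + O \sqrt{O} = 2 + O^{\frac{3}{2}}$)
$H{\left(w,L \right)} = 2 + L^{\frac{3}{2}}$
$k{\left(T \right)} = 2 + \left(5 - T\right)^{\frac{3}{2}}$
$k{\left(4 \right)} z{\left(14 \right)} C{\left(-3 \right)} = \left(2 + \left(5 - 4\right)^{\frac{3}{2}}\right) 2 \cdot 14 \left(-1\right) = \left(2 + \left(5 - 4\right)^{\frac{3}{2}}\right) 28 \left(-1\right) = \left(2 + 1^{\frac{3}{2}}\right) 28 \left(-1\right) = \left(2 + 1\right) 28 \left(-1\right) = 3 \cdot 28 \left(-1\right) = 84 \left(-1\right) = -84$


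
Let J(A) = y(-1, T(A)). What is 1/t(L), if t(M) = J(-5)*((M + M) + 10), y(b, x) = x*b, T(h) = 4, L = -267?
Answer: 1/2096 ≈ 0.00047710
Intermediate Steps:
y(b, x) = b*x
J(A) = -4 (J(A) = -1*4 = -4)
t(M) = -40 - 8*M (t(M) = -4*((M + M) + 10) = -4*(2*M + 10) = -4*(10 + 2*M) = -40 - 8*M)
1/t(L) = 1/(-40 - 8*(-267)) = 1/(-40 + 2136) = 1/2096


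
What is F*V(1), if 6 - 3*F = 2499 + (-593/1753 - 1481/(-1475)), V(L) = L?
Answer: -6447809293/7757025 ≈ -831.22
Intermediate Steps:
F = -6447809293/7757025 (F = 2 - (2499 + (-593/1753 - 1481/(-1475)))/3 = 2 - (2499 + (-593*1/1753 - 1481*(-1/1475)))/3 = 2 - (2499 + (-593/1753 + 1481/1475))/3 = 2 - (2499 + 1721518/2585675)/3 = 2 - 1/3*6463323343/2585675 = 2 - 6463323343/7757025 = -6447809293/7757025 ≈ -831.22)
F*V(1) = -6447809293/7757025*1 = -6447809293/7757025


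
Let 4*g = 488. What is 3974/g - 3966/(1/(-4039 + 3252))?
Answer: 190397749/61 ≈ 3.1213e+6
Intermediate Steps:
g = 122 (g = (¼)*488 = 122)
3974/g - 3966/(1/(-4039 + 3252)) = 3974/122 - 3966/(1/(-4039 + 3252)) = 3974*(1/122) - 3966/(1/(-787)) = 1987/61 - 3966/(-1/787) = 1987/61 - 3966*(-787) = 1987/61 + 3121242 = 190397749/61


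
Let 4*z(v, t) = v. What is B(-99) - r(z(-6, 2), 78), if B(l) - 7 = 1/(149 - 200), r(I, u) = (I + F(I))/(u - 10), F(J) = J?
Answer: 1433/204 ≈ 7.0245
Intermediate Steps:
z(v, t) = v/4
r(I, u) = 2*I/(-10 + u) (r(I, u) = (I + I)/(u - 10) = (2*I)/(-10 + u) = 2*I/(-10 + u))
B(l) = 356/51 (B(l) = 7 + 1/(149 - 200) = 7 + 1/(-51) = 7 - 1/51 = 356/51)
B(-99) - r(z(-6, 2), 78) = 356/51 - 2*(1/4)*(-6)/(-10 + 78) = 356/51 - 2*(-3)/(2*68) = 356/51 - 1*(-3/68) = 356/51 + 3/68 = 1433/204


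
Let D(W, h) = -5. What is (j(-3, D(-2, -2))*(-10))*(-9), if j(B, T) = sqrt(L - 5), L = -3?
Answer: 180*I*sqrt(2) ≈ 254.56*I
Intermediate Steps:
j(B, T) = 2*I*sqrt(2) (j(B, T) = sqrt(-3 - 5) = sqrt(-8) = 2*I*sqrt(2))
(j(-3, D(-2, -2))*(-10))*(-9) = ((2*I*sqrt(2))*(-10))*(-9) = -20*I*sqrt(2)*(-9) = 180*I*sqrt(2)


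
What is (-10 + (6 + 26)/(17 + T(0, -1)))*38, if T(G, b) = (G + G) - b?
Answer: -2812/9 ≈ -312.44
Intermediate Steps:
T(G, b) = -b + 2*G (T(G, b) = 2*G - b = -b + 2*G)
(-10 + (6 + 26)/(17 + T(0, -1)))*38 = (-10 + (6 + 26)/(17 + (-1*(-1) + 2*0)))*38 = (-10 + 32/(17 + (1 + 0)))*38 = (-10 + 32/(17 + 1))*38 = (-10 + 32/18)*38 = (-10 + 32*(1/18))*38 = (-10 + 16/9)*38 = -74/9*38 = -2812/9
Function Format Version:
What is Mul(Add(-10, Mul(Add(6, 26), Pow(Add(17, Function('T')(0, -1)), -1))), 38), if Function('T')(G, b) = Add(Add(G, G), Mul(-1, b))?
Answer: Rational(-2812, 9) ≈ -312.44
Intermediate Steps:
Function('T')(G, b) = Add(Mul(-1, b), Mul(2, G)) (Function('T')(G, b) = Add(Mul(2, G), Mul(-1, b)) = Add(Mul(-1, b), Mul(2, G)))
Mul(Add(-10, Mul(Add(6, 26), Pow(Add(17, Function('T')(0, -1)), -1))), 38) = Mul(Add(-10, Mul(Add(6, 26), Pow(Add(17, Add(Mul(-1, -1), Mul(2, 0))), -1))), 38) = Mul(Add(-10, Mul(32, Pow(Add(17, Add(1, 0)), -1))), 38) = Mul(Add(-10, Mul(32, Pow(Add(17, 1), -1))), 38) = Mul(Add(-10, Mul(32, Pow(18, -1))), 38) = Mul(Add(-10, Mul(32, Rational(1, 18))), 38) = Mul(Add(-10, Rational(16, 9)), 38) = Mul(Rational(-74, 9), 38) = Rational(-2812, 9)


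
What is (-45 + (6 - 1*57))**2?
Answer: 9216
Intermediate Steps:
(-45 + (6 - 1*57))**2 = (-45 + (6 - 57))**2 = (-45 - 51)**2 = (-96)**2 = 9216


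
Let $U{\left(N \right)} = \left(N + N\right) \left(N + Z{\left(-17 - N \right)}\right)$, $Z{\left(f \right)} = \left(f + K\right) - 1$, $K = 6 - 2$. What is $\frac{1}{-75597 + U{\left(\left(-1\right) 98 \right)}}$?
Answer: $- \frac{1}{72853} \approx -1.3726 \cdot 10^{-5}$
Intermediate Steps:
$K = 4$
$Z{\left(f \right)} = 3 + f$ ($Z{\left(f \right)} = \left(f + 4\right) - 1 = \left(4 + f\right) - 1 = 3 + f$)
$U{\left(N \right)} = - 28 N$ ($U{\left(N \right)} = \left(N + N\right) \left(N + \left(3 - \left(17 + N\right)\right)\right) = 2 N \left(N - \left(14 + N\right)\right) = 2 N \left(-14\right) = - 28 N$)
$\frac{1}{-75597 + U{\left(\left(-1\right) 98 \right)}} = \frac{1}{-75597 - 28 \left(\left(-1\right) 98\right)} = \frac{1}{-75597 - -2744} = \frac{1}{-75597 + 2744} = \frac{1}{-72853} = - \frac{1}{72853}$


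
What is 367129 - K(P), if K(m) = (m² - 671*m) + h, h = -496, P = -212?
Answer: 180429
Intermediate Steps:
K(m) = -496 + m² - 671*m (K(m) = (m² - 671*m) - 496 = -496 + m² - 671*m)
367129 - K(P) = 367129 - (-496 + (-212)² - 671*(-212)) = 367129 - (-496 + 44944 + 142252) = 367129 - 1*186700 = 367129 - 186700 = 180429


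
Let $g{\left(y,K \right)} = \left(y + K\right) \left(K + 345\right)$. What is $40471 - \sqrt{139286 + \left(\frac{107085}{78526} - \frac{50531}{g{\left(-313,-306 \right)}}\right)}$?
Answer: $40471 - \frac{\sqrt{2961890533861136526138}}{145822782} \approx 40098.0$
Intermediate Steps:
$g{\left(y,K \right)} = \left(345 + K\right) \left(K + y\right)$ ($g{\left(y,K \right)} = \left(K + y\right) \left(345 + K\right) = \left(345 + K\right) \left(K + y\right)$)
$40471 - \sqrt{139286 + \left(\frac{107085}{78526} - \frac{50531}{g{\left(-313,-306 \right)}}\right)} = 40471 - \sqrt{139286 - \left(- \frac{107085}{78526} + \frac{50531}{\left(-306\right)^{2} + 345 \left(-306\right) + 345 \left(-313\right) - -95778}\right)} = 40471 - \sqrt{139286 - \left(- \frac{107085}{78526} + \frac{50531}{93636 - 105570 - 107985 + 95778}\right)} = 40471 - \sqrt{139286 - \left(- \frac{107085}{78526} + \frac{50531}{-24141}\right)} = 40471 - \sqrt{139286 + \left(\frac{107085}{78526} - - \frac{3887}{1857}\right)} = 40471 - \sqrt{139286 + \left(\frac{107085}{78526} + \frac{3887}{1857}\right)} = 40471 - \sqrt{139286 + \frac{504087407}{145822782}} = 40471 - \sqrt{\frac{20311576101059}{145822782}} = 40471 - \frac{\sqrt{2961890533861136526138}}{145822782}$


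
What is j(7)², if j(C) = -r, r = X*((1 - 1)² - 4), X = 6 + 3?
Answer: 1296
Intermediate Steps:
X = 9
r = -36 (r = 9*((1 - 1)² - 4) = 9*(0² - 4) = 9*(0 - 4) = 9*(-4) = -36)
j(C) = 36 (j(C) = -1*(-36) = 36)
j(7)² = 36² = 1296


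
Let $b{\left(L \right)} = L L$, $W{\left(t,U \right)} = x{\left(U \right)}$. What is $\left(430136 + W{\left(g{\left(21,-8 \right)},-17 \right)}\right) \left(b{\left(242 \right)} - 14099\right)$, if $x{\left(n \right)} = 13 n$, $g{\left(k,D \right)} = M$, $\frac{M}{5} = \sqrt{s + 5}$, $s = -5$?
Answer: $19116170475$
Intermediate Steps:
$M = 0$ ($M = 5 \sqrt{-5 + 5} = 5 \sqrt{0} = 5 \cdot 0 = 0$)
$g{\left(k,D \right)} = 0$
$W{\left(t,U \right)} = 13 U$
$b{\left(L \right)} = L^{2}$
$\left(430136 + W{\left(g{\left(21,-8 \right)},-17 \right)}\right) \left(b{\left(242 \right)} - 14099\right) = \left(430136 + 13 \left(-17\right)\right) \left(242^{2} - 14099\right) = \left(430136 - 221\right) \left(58564 - 14099\right) = 429915 \cdot 44465 = 19116170475$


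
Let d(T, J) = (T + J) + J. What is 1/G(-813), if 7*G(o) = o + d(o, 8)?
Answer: -1/230 ≈ -0.0043478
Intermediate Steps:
d(T, J) = T + 2*J (d(T, J) = (J + T) + J = T + 2*J)
G(o) = 16/7 + 2*o/7 (G(o) = (o + (o + 2*8))/7 = (o + (o + 16))/7 = (o + (16 + o))/7 = (16 + 2*o)/7 = 16/7 + 2*o/7)
1/G(-813) = 1/(16/7 + (2/7)*(-813)) = 1/(16/7 - 1626/7) = 1/(-230) = -1/230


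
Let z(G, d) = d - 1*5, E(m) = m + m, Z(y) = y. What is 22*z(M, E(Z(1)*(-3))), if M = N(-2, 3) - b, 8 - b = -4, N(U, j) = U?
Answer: -242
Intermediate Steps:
E(m) = 2*m
b = 12 (b = 8 - 1*(-4) = 8 + 4 = 12)
M = -14 (M = -2 - 1*12 = -2 - 12 = -14)
z(G, d) = -5 + d (z(G, d) = d - 5 = -5 + d)
22*z(M, E(Z(1)*(-3))) = 22*(-5 + 2*(1*(-3))) = 22*(-5 + 2*(-3)) = 22*(-5 - 6) = 22*(-11) = -242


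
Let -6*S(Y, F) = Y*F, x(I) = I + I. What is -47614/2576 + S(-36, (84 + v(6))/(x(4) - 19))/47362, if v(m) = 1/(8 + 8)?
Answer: -1771952587/95860688 ≈ -18.485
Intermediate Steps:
v(m) = 1/16
x(I) = 2*I
S(Y, F) = -F*Y/6 (S(Y, F) = -Y*F/6 = -F*Y/6)
-47614/2576 + S(-36, (84 + v(6))/(x(4) - 19))/47362 = -47614/2576 - ⅙*(84 + 1/16)/(2*4 - 19)*(-36)/47362 = -47614*1/2576 - ⅙*1345/(16*(8 - 19))*(-36)*(1/47362) = -3401/184 - ⅙*(1345/16)/(-11)*(-36)*(1/47362) = -3401/184 - ⅙*(1345/16)*(-1/11)*(-36)*(1/47362) = -3401/184 - ⅙*(-1345/176)*(-36)*(1/47362) = -3401/184 - 4035/88*1/47362 = -3401/184 - 4035/4167856 = -1771952587/95860688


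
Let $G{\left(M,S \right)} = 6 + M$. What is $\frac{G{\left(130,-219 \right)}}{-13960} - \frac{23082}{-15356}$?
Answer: $\frac{57331}{38390} \approx 1.4934$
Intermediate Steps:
$\frac{G{\left(130,-219 \right)}}{-13960} - \frac{23082}{-15356} = \frac{6 + 130}{-13960} - \frac{23082}{-15356} = 136 \left(- \frac{1}{13960}\right) - - \frac{11541}{7678} = - \frac{17}{1745} + \frac{11541}{7678} = \frac{57331}{38390}$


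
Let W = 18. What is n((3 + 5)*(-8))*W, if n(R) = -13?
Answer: -234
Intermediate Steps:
n((3 + 5)*(-8))*W = -13*18 = -234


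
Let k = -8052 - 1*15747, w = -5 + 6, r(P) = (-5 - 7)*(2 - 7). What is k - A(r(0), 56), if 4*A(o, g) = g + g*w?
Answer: -23827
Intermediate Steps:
r(P) = 60 (r(P) = -12*(-5) = 60)
w = 1
A(o, g) = g/2 (A(o, g) = (g + g*1)/4 = (g + g)/4 = (2*g)/4 = g/2)
k = -23799 (k = -8052 - 15747 = -23799)
k - A(r(0), 56) = -23799 - 56/2 = -23799 - 1*28 = -23799 - 28 = -23827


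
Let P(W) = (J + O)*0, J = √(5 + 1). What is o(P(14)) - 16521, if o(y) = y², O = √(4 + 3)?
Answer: -16521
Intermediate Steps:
O = √7 ≈ 2.6458
J = √6 ≈ 2.4495
P(W) = 0 (P(W) = (√6 + √7)*0 = 0)
o(P(14)) - 16521 = 0² - 16521 = 0 - 16521 = -16521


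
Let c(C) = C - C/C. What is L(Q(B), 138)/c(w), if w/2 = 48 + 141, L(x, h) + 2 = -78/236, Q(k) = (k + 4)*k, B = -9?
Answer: -275/44486 ≈ -0.0061817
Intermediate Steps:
Q(k) = k*(4 + k) (Q(k) = (4 + k)*k = k*(4 + k))
L(x, h) = -275/118 (L(x, h) = -2 - 78/236 = -2 - 78*1/236 = -2 - 39/118 = -275/118)
w = 378 (w = 2*(48 + 141) = 2*189 = 378)
c(C) = -1 + C (c(C) = C - 1*1 = C - 1 = -1 + C)
L(Q(B), 138)/c(w) = -275/(118*(-1 + 378)) = -275/118/377 = -275/118*1/377 = -275/44486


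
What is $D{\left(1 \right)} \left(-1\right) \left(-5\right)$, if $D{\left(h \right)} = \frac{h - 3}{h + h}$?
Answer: $-5$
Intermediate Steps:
$D{\left(h \right)} = \frac{-3 + h}{2 h}$
$D{\left(1 \right)} \left(-1\right) \left(-5\right) = \frac{-3 + 1}{2 \cdot 1} \left(-1\right) \left(-5\right) = \frac{1}{2} \cdot 1 \left(-2\right) \left(-1\right) \left(-5\right) = \left(-1\right) \left(-1\right) \left(-5\right) = 1 \left(-5\right) = -5$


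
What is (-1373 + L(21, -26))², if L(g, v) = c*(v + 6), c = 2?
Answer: 1996569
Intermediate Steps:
L(g, v) = 12 + 2*v (L(g, v) = 2*(v + 6) = 2*(6 + v) = 12 + 2*v)
(-1373 + L(21, -26))² = (-1373 + (12 + 2*(-26)))² = (-1373 + (12 - 52))² = (-1373 - 40)² = (-1413)² = 1996569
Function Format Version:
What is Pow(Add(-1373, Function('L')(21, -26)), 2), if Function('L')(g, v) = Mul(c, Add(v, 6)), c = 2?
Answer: 1996569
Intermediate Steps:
Function('L')(g, v) = Add(12, Mul(2, v)) (Function('L')(g, v) = Mul(2, Add(v, 6)) = Mul(2, Add(6, v)) = Add(12, Mul(2, v)))
Pow(Add(-1373, Function('L')(21, -26)), 2) = Pow(Add(-1373, Add(12, Mul(2, -26))), 2) = Pow(Add(-1373, Add(12, -52)), 2) = Pow(Add(-1373, -40), 2) = Pow(-1413, 2) = 1996569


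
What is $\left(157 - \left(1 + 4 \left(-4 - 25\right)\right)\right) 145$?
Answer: $39440$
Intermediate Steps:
$\left(157 - \left(1 + 4 \left(-4 - 25\right)\right)\right) 145 = \left(157 - -115\right) 145 = \left(157 + \left(-1 + 116\right)\right) 145 = \left(157 + 115\right) 145 = 272 \cdot 145 = 39440$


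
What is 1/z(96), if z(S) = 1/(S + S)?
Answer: 192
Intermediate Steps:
z(S) = 1/(2*S)
1/z(96) = 1/((1/2)/96) = 1/((1/2)*(1/96)) = 1/(1/192) = 192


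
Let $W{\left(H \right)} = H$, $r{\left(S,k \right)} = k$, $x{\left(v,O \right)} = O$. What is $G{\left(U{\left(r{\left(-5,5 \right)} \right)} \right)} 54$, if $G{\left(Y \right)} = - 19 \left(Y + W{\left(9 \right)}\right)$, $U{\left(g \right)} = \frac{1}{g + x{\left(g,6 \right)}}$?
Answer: $- \frac{102600}{11} \approx -9327.3$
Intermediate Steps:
$U{\left(g \right)} = \frac{1}{6 + g}$ ($U{\left(g \right)} = \frac{1}{g + 6} = \frac{1}{6 + g}$)
$G{\left(Y \right)} = -171 - 19 Y$ ($G{\left(Y \right)} = - 19 \left(Y + 9\right) = - 19 \left(9 + Y\right) = -171 - 19 Y$)
$G{\left(U{\left(r{\left(-5,5 \right)} \right)} \right)} 54 = \left(-171 - \frac{19}{6 + 5}\right) 54 = \left(-171 - \frac{19}{11}\right) 54 = \left(- \frac{1900}{11}\right) 54 = - \frac{102600}{11}$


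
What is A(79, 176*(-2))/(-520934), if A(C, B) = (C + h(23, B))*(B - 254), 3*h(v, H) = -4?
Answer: 23533/260467 ≈ 0.090349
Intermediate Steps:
h(v, H) = -4/3 (h(v, H) = (⅓)*(-4) = -4/3)
A(C, B) = (-254 + B)*(-4/3 + C) (A(C, B) = (C - 4/3)*(B - 254) = (-4/3 + C)*(-254 + B) = (-254 + B)*(-4/3 + C))
A(79, 176*(-2))/(-520934) = (1016/3 - 254*79 - 704*(-2)/3 + (176*(-2))*79)/(-520934) = (1016/3 - 20066 - 4/3*(-352) - 352*79)*(-1/520934) = (1016/3 - 20066 + 1408/3 - 27808)*(-1/520934) = -47066*(-1/520934) = 23533/260467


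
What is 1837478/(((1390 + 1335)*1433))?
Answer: 1837478/3904925 ≈ 0.47055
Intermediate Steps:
1837478/(((1390 + 1335)*1433)) = 1837478/((2725*1433)) = 1837478/3904925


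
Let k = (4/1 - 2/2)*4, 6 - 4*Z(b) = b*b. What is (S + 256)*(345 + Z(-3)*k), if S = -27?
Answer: 76944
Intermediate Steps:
Z(b) = 3/2 - b²/4 (Z(b) = 3/2 - b*b/4 = 3/2 - b²/4)
k = 12 (k = (4*1 - 2*½)*4 = (4 - 1)*4 = 3*4 = 12)
(S + 256)*(345 + Z(-3)*k) = (-27 + 256)*(345 + (3/2 - ¼*(-3)²)*12) = 229*(345 + (3/2 - ¼*9)*12) = 229*(345 + (3/2 - 9/4)*12) = 229*(345 - ¾*12) = 229*(345 - 9) = 229*336 = 76944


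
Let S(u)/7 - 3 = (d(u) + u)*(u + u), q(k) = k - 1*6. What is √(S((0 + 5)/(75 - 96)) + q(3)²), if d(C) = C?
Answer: √13930/21 ≈ 5.6203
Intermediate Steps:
q(k) = -6 + k (q(k) = k - 6 = -6 + k)
S(u) = 21 + 28*u² (S(u) = 21 + 7*((u + u)*(u + u)) = 21 + 7*((2*u)*(2*u)) = 21 + 7*(4*u²) = 21 + 28*u²)
√(S((0 + 5)/(75 - 96)) + q(3)²) = √((21 + 28*((0 + 5)/(75 - 96))²) + (-6 + 3)²) = √((21 + 28*(5/(-21))²) + (-3)²) = √((21 + 28*(5*(-1/21))²) + 9) = √((21 + 28*(-5/21)²) + 9) = √((21 + 28*(25/441)) + 9) = √((21 + 100/63) + 9) = √(1423/63 + 9) = √(1990/63) = √13930/21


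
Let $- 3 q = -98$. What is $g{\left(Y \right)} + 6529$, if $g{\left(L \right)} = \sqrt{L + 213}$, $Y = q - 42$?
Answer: $6529 + \frac{\sqrt{1833}}{3} \approx 6543.3$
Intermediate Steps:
$q = \frac{98}{3}$ ($q = \left(- \frac{1}{3}\right) \left(-98\right) = \frac{98}{3} \approx 32.667$)
$Y = - \frac{28}{3}$ ($Y = \frac{98}{3} - 42 = - \frac{28}{3} \approx -9.3333$)
$g{\left(L \right)} = \sqrt{213 + L}$
$g{\left(Y \right)} + 6529 = \sqrt{213 - \frac{28}{3}} + 6529 = \sqrt{\frac{611}{3}} + 6529 = \frac{\sqrt{1833}}{3} + 6529 = 6529 + \frac{\sqrt{1833}}{3}$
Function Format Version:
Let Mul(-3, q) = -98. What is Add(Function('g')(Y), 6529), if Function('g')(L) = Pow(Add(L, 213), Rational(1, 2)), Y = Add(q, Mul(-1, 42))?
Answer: Add(6529, Mul(Rational(1, 3), Pow(1833, Rational(1, 2)))) ≈ 6543.3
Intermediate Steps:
q = Rational(98, 3) (q = Mul(Rational(-1, 3), -98) = Rational(98, 3) ≈ 32.667)
Y = Rational(-28, 3) (Y = Add(Rational(98, 3), Mul(-1, 42)) = Add(Rational(98, 3), -42) = Rational(-28, 3) ≈ -9.3333)
Function('g')(L) = Pow(Add(213, L), Rational(1, 2))
Add(Function('g')(Y), 6529) = Add(Pow(Add(213, Rational(-28, 3)), Rational(1, 2)), 6529) = Add(Pow(Rational(611, 3), Rational(1, 2)), 6529) = Add(Mul(Rational(1, 3), Pow(1833, Rational(1, 2))), 6529) = Add(6529, Mul(Rational(1, 3), Pow(1833, Rational(1, 2))))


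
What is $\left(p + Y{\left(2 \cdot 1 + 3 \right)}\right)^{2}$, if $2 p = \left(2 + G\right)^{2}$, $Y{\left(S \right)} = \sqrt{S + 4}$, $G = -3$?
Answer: $\frac{49}{4} \approx 12.25$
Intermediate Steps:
$Y{\left(S \right)} = \sqrt{4 + S}$
$p = \frac{1}{2}$ ($p = \frac{\left(2 - 3\right)^{2}}{2} = \frac{\left(-1\right)^{2}}{2} = \frac{1}{2} \cdot 1 = \frac{1}{2} \approx 0.5$)
$\left(p + Y{\left(2 \cdot 1 + 3 \right)}\right)^{2} = \left(\frac{1}{2} + \sqrt{4 + \left(2 \cdot 1 + 3\right)}\right)^{2} = \left(\frac{1}{2} + \sqrt{4 + \left(2 + 3\right)}\right)^{2} = \left(\frac{1}{2} + \sqrt{4 + 5}\right)^{2} = \left(\frac{1}{2} + \sqrt{9}\right)^{2} = \left(\frac{1}{2} + 3\right)^{2} = \left(\frac{7}{2}\right)^{2} = \frac{49}{4}$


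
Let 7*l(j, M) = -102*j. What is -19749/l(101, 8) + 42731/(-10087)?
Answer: 318080793/34638758 ≈ 9.1828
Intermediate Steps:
l(j, M) = -102*j/7 (l(j, M) = (-102*j)/7 = -102*j/7)
-19749/l(101, 8) + 42731/(-10087) = -19749/((-102/7*101)) + 42731/(-10087) = -19749/(-10302/7) + 42731*(-1/10087) = -19749*(-7/10302) - 42731/10087 = 46081/3434 - 42731/10087 = 318080793/34638758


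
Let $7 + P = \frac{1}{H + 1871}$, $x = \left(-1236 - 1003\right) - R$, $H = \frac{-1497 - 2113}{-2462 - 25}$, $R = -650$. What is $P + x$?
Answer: $- \frac{7432229565}{4656787} \approx -1596.0$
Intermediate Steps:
$H = \frac{3610}{2487}$ ($H = - \frac{3610}{-2487} = \left(-3610\right) \left(- \frac{1}{2487}\right) = \frac{3610}{2487} \approx 1.4515$)
$x = -1589$ ($x = \left(-1236 - 1003\right) - -650 = -2239 + 650 = -1589$)
$P = - \frac{32595022}{4656787}$ ($P = -7 + \frac{1}{\frac{3610}{2487} + 1871} = -7 + \frac{1}{\frac{4656787}{2487}} = -7 + \frac{2487}{4656787} = - \frac{32595022}{4656787} \approx -6.9995$)
$P + x = - \frac{32595022}{4656787} - 1589 = - \frac{7432229565}{4656787}$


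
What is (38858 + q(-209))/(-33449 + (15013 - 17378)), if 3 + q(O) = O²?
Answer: -13756/5969 ≈ -2.3046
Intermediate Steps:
q(O) = -3 + O²
(38858 + q(-209))/(-33449 + (15013 - 17378)) = (38858 + (-3 + (-209)²))/(-33449 + (15013 - 17378)) = (38858 + (-3 + 43681))/(-33449 - 2365) = (38858 + 43678)/(-35814) = 82536*(-1/35814) = -13756/5969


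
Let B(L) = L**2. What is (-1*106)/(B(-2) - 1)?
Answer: -106/3 ≈ -35.333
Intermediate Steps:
(-1*106)/(B(-2) - 1) = (-1*106)/((-2)**2 - 1) = -106/(4 - 1) = -106/3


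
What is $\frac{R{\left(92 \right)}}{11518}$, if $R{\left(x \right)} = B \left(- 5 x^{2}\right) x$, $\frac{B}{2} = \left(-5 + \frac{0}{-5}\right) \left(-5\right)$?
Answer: $- \frac{97336000}{5759} \approx -16902.0$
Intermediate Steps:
$B = 50$ ($B = 2 \left(-5 + \frac{0}{-5}\right) \left(-5\right) = 2 \left(-5 + 0 \left(- \frac{1}{5}\right)\right) \left(-5\right) = 2 \left(-5 + 0\right) \left(-5\right) = 2 \left(\left(-5\right) \left(-5\right)\right) = 2 \cdot 25 = 50$)
$R{\left(x \right)} = - 250 x^{3}$ ($R{\left(x \right)} = 50 \left(- 5 x^{2}\right) x = - 250 x^{2} x = - 250 x^{3}$)
$\frac{R{\left(92 \right)}}{11518} = \frac{\left(-250\right) 92^{3}}{11518} = \left(-250\right) 778688 \cdot \frac{1}{11518} = \left(-194672000\right) \frac{1}{11518} = - \frac{97336000}{5759}$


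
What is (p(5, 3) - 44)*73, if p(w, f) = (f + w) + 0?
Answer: -2628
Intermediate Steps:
p(w, f) = f + w
(p(5, 3) - 44)*73 = ((3 + 5) - 44)*73 = (8 - 44)*73 = -36*73 = -2628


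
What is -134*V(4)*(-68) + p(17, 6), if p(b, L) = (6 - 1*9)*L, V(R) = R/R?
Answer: 9094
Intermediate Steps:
V(R) = 1
p(b, L) = -3*L (p(b, L) = (6 - 9)*L = -3*L)
-134*V(4)*(-68) + p(17, 6) = -134*1*(-68) - 3*6 = -134*(-68) - 18 = 9112 - 18 = 9094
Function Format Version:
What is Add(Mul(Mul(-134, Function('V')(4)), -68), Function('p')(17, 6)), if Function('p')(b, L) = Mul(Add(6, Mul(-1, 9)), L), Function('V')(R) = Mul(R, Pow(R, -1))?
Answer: 9094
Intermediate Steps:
Function('V')(R) = 1
Function('p')(b, L) = Mul(-3, L) (Function('p')(b, L) = Mul(Add(6, -9), L) = Mul(-3, L))
Add(Mul(Mul(-134, Function('V')(4)), -68), Function('p')(17, 6)) = Add(Mul(Mul(-134, 1), -68), Mul(-3, 6)) = Add(Mul(-134, -68), -18) = Add(9112, -18) = 9094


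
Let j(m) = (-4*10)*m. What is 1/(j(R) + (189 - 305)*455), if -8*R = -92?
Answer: -1/53240 ≈ -1.8783e-5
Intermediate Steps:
R = 23/2 (R = -⅛*(-92) = 23/2 ≈ 11.500)
j(m) = -40*m
1/(j(R) + (189 - 305)*455) = 1/(-40*23/2 + (189 - 305)*455) = 1/(-460 - 116*455) = 1/(-460 - 52780) = 1/(-53240) = -1/53240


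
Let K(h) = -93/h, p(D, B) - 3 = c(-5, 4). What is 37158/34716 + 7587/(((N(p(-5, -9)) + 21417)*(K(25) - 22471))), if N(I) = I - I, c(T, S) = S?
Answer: 1129129317863/1054939196476 ≈ 1.0703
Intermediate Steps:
p(D, B) = 7 (p(D, B) = 3 + 4 = 7)
N(I) = 0
37158/34716 + 7587/(((N(p(-5, -9)) + 21417)*(K(25) - 22471))) = 37158/34716 + 7587/(((0 + 21417)*(-93/25 - 22471))) = 37158*(1/34716) + 7587/((21417*(-93*1/25 - 22471))) = 563/526 + 7587/((21417*(-93/25 - 22471))) = 563/526 + 7587/((21417*(-561868/25))) = 563/526 + 7587/(-12033526956/25) = 563/526 + 7587*(-25/12033526956) = 563/526 - 63225/4011175652 = 1129129317863/1054939196476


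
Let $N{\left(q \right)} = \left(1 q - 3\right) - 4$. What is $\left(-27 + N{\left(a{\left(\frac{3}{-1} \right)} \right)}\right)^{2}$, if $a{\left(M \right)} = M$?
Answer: $1369$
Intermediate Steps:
$N{\left(q \right)} = -7 + q$ ($N{\left(q \right)} = \left(q - 3\right) - 4 = \left(-3 + q\right) - 4 = -7 + q$)
$\left(-27 + N{\left(a{\left(\frac{3}{-1} \right)} \right)}\right)^{2} = \left(-27 - \left(7 - \frac{3}{-1}\right)\right)^{2} = \left(-27 + \left(-7 + 3 \left(-1\right)\right)\right)^{2} = \left(-27 - 10\right)^{2} = \left(-37\right)^{2} = 1369$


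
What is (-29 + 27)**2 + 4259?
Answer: 4263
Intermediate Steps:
(-29 + 27)**2 + 4259 = (-2)**2 + 4259 = 4 + 4259 = 4263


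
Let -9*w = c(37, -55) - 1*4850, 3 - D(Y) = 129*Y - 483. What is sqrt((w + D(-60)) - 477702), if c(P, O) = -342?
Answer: 2*I*sqrt(1055023)/3 ≈ 684.76*I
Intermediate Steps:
D(Y) = 486 - 129*Y (D(Y) = 3 - (129*Y - 483) = 3 - (-483 + 129*Y) = 3 + (483 - 129*Y) = 486 - 129*Y)
w = 5192/9 (w = -(-342 - 1*4850)/9 = -(-342 - 4850)/9 = -1/9*(-5192) = 5192/9 ≈ 576.89)
sqrt((w + D(-60)) - 477702) = sqrt((5192/9 + (486 - 129*(-60))) - 477702) = sqrt((5192/9 + (486 + 7740)) - 477702) = sqrt((5192/9 + 8226) - 477702) = sqrt(79226/9 - 477702) = sqrt(-4220092/9) = 2*I*sqrt(1055023)/3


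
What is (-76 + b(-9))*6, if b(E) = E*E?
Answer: 30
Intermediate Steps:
b(E) = E²
(-76 + b(-9))*6 = (-76 + (-9)²)*6 = (-76 + 81)*6 = 5*6 = 30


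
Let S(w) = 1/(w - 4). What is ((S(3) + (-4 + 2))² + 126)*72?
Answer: 9720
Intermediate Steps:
S(w) = 1/(-4 + w)
((S(3) + (-4 + 2))² + 126)*72 = ((1/(-4 + 3) + (-4 + 2))² + 126)*72 = ((1/(-1) - 2)² + 126)*72 = ((-1 - 2)² + 126)*72 = ((-3)² + 126)*72 = (9 + 126)*72 = 135*72 = 9720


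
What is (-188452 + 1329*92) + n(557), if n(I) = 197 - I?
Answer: -66544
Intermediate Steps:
(-188452 + 1329*92) + n(557) = (-188452 + 1329*92) + (197 - 1*557) = (-188452 + 122268) + (197 - 557) = -66184 - 360 = -66544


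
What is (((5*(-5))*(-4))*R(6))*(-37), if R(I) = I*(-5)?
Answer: 111000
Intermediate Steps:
R(I) = -5*I
(((5*(-5))*(-4))*R(6))*(-37) = (((5*(-5))*(-4))*(-5*6))*(-37) = (-25*(-4)*(-30))*(-37) = (100*(-30))*(-37) = -3000*(-37) = 111000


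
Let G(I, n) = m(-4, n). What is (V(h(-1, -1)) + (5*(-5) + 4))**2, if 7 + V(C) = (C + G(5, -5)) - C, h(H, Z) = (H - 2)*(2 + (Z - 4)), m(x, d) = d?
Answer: 1089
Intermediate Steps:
G(I, n) = n
h(H, Z) = (-2 + H)*(-2 + Z) (h(H, Z) = (-2 + H)*(2 + (-4 + Z)) = (-2 + H)*(-2 + Z))
V(C) = -12 (V(C) = -7 + ((C - 5) - C) = -7 + ((-5 + C) - C) = -7 - 5 = -12)
(V(h(-1, -1)) + (5*(-5) + 4))**2 = (-12 + (5*(-5) + 4))**2 = (-12 + (-25 + 4))**2 = (-12 - 21)**2 = (-33)**2 = 1089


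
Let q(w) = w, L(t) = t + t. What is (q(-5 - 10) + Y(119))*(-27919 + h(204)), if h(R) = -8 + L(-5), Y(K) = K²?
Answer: -395196802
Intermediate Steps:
L(t) = 2*t
h(R) = -18 (h(R) = -8 + 2*(-5) = -8 - 10 = -18)
(q(-5 - 10) + Y(119))*(-27919 + h(204)) = ((-5 - 10) + 119²)*(-27919 - 18) = (-15 + 14161)*(-27937) = 14146*(-27937) = -395196802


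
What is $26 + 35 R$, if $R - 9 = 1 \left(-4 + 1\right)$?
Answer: $236$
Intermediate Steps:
$R = 6$ ($R = 9 + 1 \left(-4 + 1\right) = 9 + 1 \left(-3\right) = 9 - 3 = 6$)
$26 + 35 R = 26 + 35 \cdot 6 = 26 + 210 = 236$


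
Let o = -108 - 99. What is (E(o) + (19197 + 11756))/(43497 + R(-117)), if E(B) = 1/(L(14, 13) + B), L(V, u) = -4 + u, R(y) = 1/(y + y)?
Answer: 79673009/111961267 ≈ 0.71161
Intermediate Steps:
R(y) = 1/(2*y)
o = -207
E(B) = 1/(9 + B) (E(B) = 1/((-4 + 13) + B) = 1/(9 + B))
(E(o) + (19197 + 11756))/(43497 + R(-117)) = (1/(9 - 207) + (19197 + 11756))/(43497 + (½)/(-117)) = (1/(-198) + 30953)/(43497 + (½)*(-1/117)) = (-1/198 + 30953)/(43497 - 1/234) = 6128693/(198*(10178297/234)) = (6128693/198)*(234/10178297) = 79673009/111961267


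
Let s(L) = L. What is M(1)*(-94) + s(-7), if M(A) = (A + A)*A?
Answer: -195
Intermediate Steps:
M(A) = 2*A² (M(A) = (2*A)*A = 2*A²)
M(1)*(-94) + s(-7) = (2*1²)*(-94) - 7 = (2*1)*(-94) - 7 = 2*(-94) - 7 = -188 - 7 = -195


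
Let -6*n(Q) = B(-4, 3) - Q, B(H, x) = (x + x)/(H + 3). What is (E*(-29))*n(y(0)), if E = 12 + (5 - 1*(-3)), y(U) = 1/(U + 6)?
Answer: -5365/9 ≈ -596.11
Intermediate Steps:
B(H, x) = 2*x/(3 + H) (B(H, x) = (2*x)/(3 + H) = 2*x/(3 + H))
y(U) = 1/(6 + U)
n(Q) = 1 + Q/6 (n(Q) = -(2*3/(3 - 4) - Q)/6 = -(2*3/(-1) - Q)/6 = -(2*3*(-1) - Q)/6 = -(-6 - Q)/6 = 1 + Q/6)
E = 20 (E = 12 + (5 + 3) = 12 + 8 = 20)
(E*(-29))*n(y(0)) = (20*(-29))*(1 + 1/(6*(6 + 0))) = -580*(1 + (1/6)/6) = -580*(1 + (1/6)*(1/6)) = -580*(1 + 1/36) = -580*37/36 = -5365/9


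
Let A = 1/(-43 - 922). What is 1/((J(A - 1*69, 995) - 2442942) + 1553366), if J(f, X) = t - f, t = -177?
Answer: -965/858545059 ≈ -1.1240e-6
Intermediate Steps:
A = -1/965 (A = 1/(-965) = -1/965 ≈ -0.0010363)
J(f, X) = -177 - f
1/((J(A - 1*69, 995) - 2442942) + 1553366) = 1/(((-177 - (-1/965 - 1*69)) - 2442942) + 1553366) = 1/(((-177 - (-1/965 - 69)) - 2442942) + 1553366) = 1/(((-177 - 1*(-66586/965)) - 2442942) + 1553366) = 1/(((-177 + 66586/965) - 2442942) + 1553366) = 1/((-104219/965 - 2442942) + 1553366) = 1/(-2357543249/965 + 1553366) = 1/(-858545059/965) = -965/858545059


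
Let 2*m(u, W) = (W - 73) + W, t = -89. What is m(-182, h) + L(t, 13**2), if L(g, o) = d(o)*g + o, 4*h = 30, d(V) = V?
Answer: -14901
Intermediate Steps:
h = 15/2 (h = (1/4)*30 = 15/2 ≈ 7.5000)
m(u, W) = -73/2 + W (m(u, W) = ((W - 73) + W)/2 = ((-73 + W) + W)/2 = (-73 + 2*W)/2 = -73/2 + W)
L(g, o) = o + g*o (L(g, o) = o*g + o = g*o + o = o + g*o)
m(-182, h) + L(t, 13**2) = (-73/2 + 15/2) + 13**2*(1 - 89) = -29 + 169*(-88) = -29 - 14872 = -14901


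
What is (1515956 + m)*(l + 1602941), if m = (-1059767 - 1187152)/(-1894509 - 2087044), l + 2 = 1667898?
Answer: 19742318815536803319/3981553 ≈ 4.9584e+12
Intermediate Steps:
l = 1667896 (l = -2 + 1667898 = 1667896)
m = 2246919/3981553 (m = -2246919/(-3981553) = -2246919*(-1/3981553) = 2246919/3981553 ≈ 0.56433)
(1515956 + m)*(l + 1602941) = (1515956 + 2246919/3981553)*(1667896 + 1602941) = (6035861406587/3981553)*3270837 = 19742318815536803319/3981553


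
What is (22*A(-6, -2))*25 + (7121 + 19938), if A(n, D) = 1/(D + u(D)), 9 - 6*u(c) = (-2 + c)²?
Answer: 510821/19 ≈ 26885.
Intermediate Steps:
u(c) = 3/2 - (-2 + c)²/6
A(n, D) = 1/(3/2 + D - (-2 + D)²/6) (A(n, D) = 1/(D + (3/2 - (-2 + D)²/6)) = 1/(3/2 + D - (-2 + D)²/6))
(22*A(-6, -2))*25 + (7121 + 19938) = (22*(6/(9 - (-2 - 2)² + 6*(-2))))*25 + (7121 + 19938) = (22*(6/(9 - 1*(-4)² - 12)))*25 + 27059 = (22*(6/(9 - 1*16 - 12)))*25 + 27059 = (22*(6/(9 - 16 - 12)))*25 + 27059 = (22*(6/(-19)))*25 + 27059 = (22*(6*(-1/19)))*25 + 27059 = (22*(-6/19))*25 + 27059 = -132/19*25 + 27059 = -3300/19 + 27059 = 510821/19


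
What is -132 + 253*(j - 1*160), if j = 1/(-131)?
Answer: -5320425/131 ≈ -40614.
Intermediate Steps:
j = -1/131 ≈ -0.0076336
-132 + 253*(j - 1*160) = -132 + 253*(-1/131 - 1*160) = -132 + 253*(-1/131 - 160) = -132 + 253*(-20961/131) = -132 - 5303133/131 = -5320425/131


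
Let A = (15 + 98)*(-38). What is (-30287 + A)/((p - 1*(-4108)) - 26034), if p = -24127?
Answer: 11527/15351 ≈ 0.75090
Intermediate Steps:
A = -4294 (A = 113*(-38) = -4294)
(-30287 + A)/((p - 1*(-4108)) - 26034) = (-30287 - 4294)/((-24127 - 1*(-4108)) - 26034) = -34581/((-24127 + 4108) - 26034) = -34581/(-20019 - 26034) = -34581/(-46053) = -34581*(-1/46053) = 11527/15351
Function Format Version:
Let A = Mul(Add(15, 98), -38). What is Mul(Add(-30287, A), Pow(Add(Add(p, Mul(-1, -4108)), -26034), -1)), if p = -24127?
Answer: Rational(11527, 15351) ≈ 0.75090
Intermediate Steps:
A = -4294 (A = Mul(113, -38) = -4294)
Mul(Add(-30287, A), Pow(Add(Add(p, Mul(-1, -4108)), -26034), -1)) = Mul(Add(-30287, -4294), Pow(Add(Add(-24127, Mul(-1, -4108)), -26034), -1)) = Mul(-34581, Pow(Add(Add(-24127, 4108), -26034), -1)) = Mul(-34581, Pow(Add(-20019, -26034), -1)) = Mul(-34581, Pow(-46053, -1)) = Mul(-34581, Rational(-1, 46053)) = Rational(11527, 15351)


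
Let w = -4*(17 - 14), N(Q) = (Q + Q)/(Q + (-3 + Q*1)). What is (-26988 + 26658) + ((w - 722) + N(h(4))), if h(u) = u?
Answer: -5312/5 ≈ -1062.4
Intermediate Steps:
N(Q) = 2*Q/(-3 + 2*Q) (N(Q) = (2*Q)/(Q + (-3 + Q)) = (2*Q)/(-3 + 2*Q) = 2*Q/(-3 + 2*Q))
w = -12 (w = -4*3 = -12)
(-26988 + 26658) + ((w - 722) + N(h(4))) = (-26988 + 26658) + ((-12 - 722) + 2*4/(-3 + 2*4)) = -330 + (-734 + 2*4/(-3 + 8)) = -330 + (-734 + 2*4/5) = -330 + (-734 + 2*4*(⅕)) = -330 + (-734 + 8/5) = -330 - 3662/5 = -5312/5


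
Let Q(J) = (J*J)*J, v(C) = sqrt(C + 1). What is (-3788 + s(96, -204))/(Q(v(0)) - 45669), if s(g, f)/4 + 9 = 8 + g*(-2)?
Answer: 1140/11417 ≈ 0.099851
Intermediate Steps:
s(g, f) = -4 - 8*g (s(g, f) = -36 + 4*(8 + g*(-2)) = -36 + 4*(8 - 2*g) = -36 + (32 - 8*g) = -4 - 8*g)
v(C) = sqrt(1 + C)
Q(J) = J**3 (Q(J) = J**2*J = J**3)
(-3788 + s(96, -204))/(Q(v(0)) - 45669) = (-3788 + (-4 - 8*96))/((sqrt(1 + 0))**3 - 45669) = (-3788 + (-4 - 768))/((sqrt(1))**3 - 45669) = (-3788 - 772)/(1**3 - 45669) = -4560/(1 - 45669) = -4560/(-45668) = -4560*(-1/45668) = 1140/11417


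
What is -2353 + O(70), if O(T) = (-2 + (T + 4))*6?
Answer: -1921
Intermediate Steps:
O(T) = 12 + 6*T (O(T) = (-2 + (4 + T))*6 = (2 + T)*6 = 12 + 6*T)
-2353 + O(70) = -2353 + (12 + 6*70) = -2353 + (12 + 420) = -2353 + 432 = -1921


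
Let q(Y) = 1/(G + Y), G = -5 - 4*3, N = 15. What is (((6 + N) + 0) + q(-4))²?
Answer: 193600/441 ≈ 439.00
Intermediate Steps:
G = -17 (G = -5 - 12 = -17)
q(Y) = 1/(-17 + Y)
(((6 + N) + 0) + q(-4))² = (((6 + 15) + 0) + 1/(-17 - 4))² = ((21 + 0) + 1/(-21))² = (21 - 1/21)² = (440/21)² = 193600/441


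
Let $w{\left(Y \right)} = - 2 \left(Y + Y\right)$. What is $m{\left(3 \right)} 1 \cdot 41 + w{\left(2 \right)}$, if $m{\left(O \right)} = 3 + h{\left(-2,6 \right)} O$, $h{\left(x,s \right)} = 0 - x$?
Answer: $361$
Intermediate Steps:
$h{\left(x,s \right)} = - x$
$m{\left(O \right)} = 3 + 2 O$ ($m{\left(O \right)} = 3 + \left(-1\right) \left(-2\right) O = 3 + 2 O$)
$w{\left(Y \right)} = - 4 Y$ ($w{\left(Y \right)} = - 2 \cdot 2 Y = - 4 Y$)
$m{\left(3 \right)} 1 \cdot 41 + w{\left(2 \right)} = \left(3 + 2 \cdot 3\right) 1 \cdot 41 - 8 = \left(3 + 6\right) 1 \cdot 41 - 8 = 9 \cdot 1 \cdot 41 - 8 = 9 \cdot 41 - 8 = 369 - 8 = 361$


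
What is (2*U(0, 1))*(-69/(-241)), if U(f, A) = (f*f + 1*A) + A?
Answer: 276/241 ≈ 1.1452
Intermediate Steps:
U(f, A) = f**2 + 2*A (U(f, A) = (f**2 + A) + A = (A + f**2) + A = f**2 + 2*A)
(2*U(0, 1))*(-69/(-241)) = (2*(0**2 + 2*1))*(-69/(-241)) = (2*(0 + 2))*(-69*(-1/241)) = (2*2)*(69/241) = 4*(69/241) = 276/241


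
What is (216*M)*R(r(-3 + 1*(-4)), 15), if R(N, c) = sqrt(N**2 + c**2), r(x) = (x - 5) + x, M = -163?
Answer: -35208*sqrt(586) ≈ -8.5230e+5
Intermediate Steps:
r(x) = -5 + 2*x (r(x) = (-5 + x) + x = -5 + 2*x)
(216*M)*R(r(-3 + 1*(-4)), 15) = (216*(-163))*sqrt((-5 + 2*(-3 + 1*(-4)))**2 + 15**2) = -35208*sqrt((-5 + 2*(-3 - 4))**2 + 225) = -35208*sqrt((-5 + 2*(-7))**2 + 225) = -35208*sqrt((-5 - 14)**2 + 225) = -35208*sqrt((-19)**2 + 225) = -35208*sqrt(361 + 225) = -35208*sqrt(586)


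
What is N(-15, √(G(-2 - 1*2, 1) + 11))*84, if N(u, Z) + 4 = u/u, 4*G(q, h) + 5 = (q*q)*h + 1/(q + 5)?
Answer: -252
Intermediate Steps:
G(q, h) = -5/4 + 1/(4*(5 + q)) + h*q²/4 (G(q, h) = -5/4 + ((q*q)*h + 1/(q + 5))/4 = -5/4 + (q²*h + 1/(5 + q))/4 = -5/4 + (h*q² + 1/(5 + q))/4 = -5/4 + (1/(5 + q) + h*q²)/4 = -5/4 + (1/(4*(5 + q)) + h*q²/4) = -5/4 + 1/(4*(5 + q)) + h*q²/4)
N(u, Z) = -3 (N(u, Z) = -4 + u/u = -4 + 1 = -3)
N(-15, √(G(-2 - 1*2, 1) + 11))*84 = -3*84 = -252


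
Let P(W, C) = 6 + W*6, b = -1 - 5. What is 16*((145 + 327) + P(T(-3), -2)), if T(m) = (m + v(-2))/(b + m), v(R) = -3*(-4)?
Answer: 7552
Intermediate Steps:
b = -6
v(R) = 12
T(m) = (12 + m)/(-6 + m) (T(m) = (m + 12)/(-6 + m) = (12 + m)/(-6 + m))
P(W, C) = 6 + 6*W
16*((145 + 327) + P(T(-3), -2)) = 16*((145 + 327) + (6 + 6*((12 - 3)/(-6 - 3)))) = 16*(472 + (6 + 6*(9/(-9)))) = 16*(472 + (6 + 6*(-⅑*9))) = 16*(472 + (6 + 6*(-1))) = 16*(472 + (6 - 6)) = 16*(472 + 0) = 16*472 = 7552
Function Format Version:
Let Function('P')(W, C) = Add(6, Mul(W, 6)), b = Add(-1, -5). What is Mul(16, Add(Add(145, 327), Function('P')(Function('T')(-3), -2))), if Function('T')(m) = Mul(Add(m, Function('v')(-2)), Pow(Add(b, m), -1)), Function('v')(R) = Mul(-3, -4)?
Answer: 7552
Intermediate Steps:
b = -6
Function('v')(R) = 12
Function('T')(m) = Mul(Pow(Add(-6, m), -1), Add(12, m)) (Function('T')(m) = Mul(Add(m, 12), Pow(Add(-6, m), -1)) = Mul(Add(12, m), Pow(Add(-6, m), -1)) = Mul(Pow(Add(-6, m), -1), Add(12, m)))
Function('P')(W, C) = Add(6, Mul(6, W))
Mul(16, Add(Add(145, 327), Function('P')(Function('T')(-3), -2))) = Mul(16, Add(Add(145, 327), Add(6, Mul(6, Mul(Pow(Add(-6, -3), -1), Add(12, -3)))))) = Mul(16, Add(472, Add(6, Mul(6, Mul(Pow(-9, -1), 9))))) = Mul(16, Add(472, Add(6, Mul(6, Mul(Rational(-1, 9), 9))))) = Mul(16, Add(472, Add(6, Mul(6, -1)))) = Mul(16, Add(472, Add(6, -6))) = Mul(16, Add(472, 0)) = Mul(16, 472) = 7552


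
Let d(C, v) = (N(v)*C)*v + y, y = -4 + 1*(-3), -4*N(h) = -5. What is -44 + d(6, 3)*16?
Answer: 204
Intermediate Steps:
N(h) = 5/4 (N(h) = -1/4*(-5) = 5/4)
y = -7 (y = -4 - 3 = -7)
d(C, v) = -7 + 5*C*v/4 (d(C, v) = (5*C/4)*v - 7 = 5*C*v/4 - 7 = -7 + 5*C*v/4)
-44 + d(6, 3)*16 = -44 + (-7 + (5/4)*6*3)*16 = -44 + (-7 + 45/2)*16 = -44 + (31/2)*16 = -44 + 248 = 204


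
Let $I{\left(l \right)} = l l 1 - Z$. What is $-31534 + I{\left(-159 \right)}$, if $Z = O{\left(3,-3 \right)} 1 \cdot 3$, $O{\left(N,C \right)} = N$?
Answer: $-6262$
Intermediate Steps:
$Z = 9$ ($Z = 3 \cdot 1 \cdot 3 = 3 \cdot 3 = 9$)
$I{\left(l \right)} = -9 + l^{2}$ ($I{\left(l \right)} = l l 1 - 9 = l^{2} \cdot 1 - 9 = l^{2} - 9 = -9 + l^{2}$)
$-31534 + I{\left(-159 \right)} = -31534 - \left(9 - \left(-159\right)^{2}\right) = -31534 + \left(-9 + 25281\right) = -31534 + 25272 = -6262$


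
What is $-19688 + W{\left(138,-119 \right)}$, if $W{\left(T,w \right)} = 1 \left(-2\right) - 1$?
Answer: $-19691$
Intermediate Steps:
$W{\left(T,w \right)} = -3$ ($W{\left(T,w \right)} = -2 - 1 = -3$)
$-19688 + W{\left(138,-119 \right)} = -19688 - 3 = -19691$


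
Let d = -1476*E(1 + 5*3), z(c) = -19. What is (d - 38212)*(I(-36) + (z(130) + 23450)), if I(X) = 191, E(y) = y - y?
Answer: -902643864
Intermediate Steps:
E(y) = 0
d = 0 (d = -1476*0 = 0)
(d - 38212)*(I(-36) + (z(130) + 23450)) = (0 - 38212)*(191 + (-19 + 23450)) = -38212*(191 + 23431) = -38212*23622 = -902643864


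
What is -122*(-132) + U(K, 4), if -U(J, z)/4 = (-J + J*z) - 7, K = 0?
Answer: 16132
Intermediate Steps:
U(J, z) = 28 + 4*J - 4*J*z (U(J, z) = -4*((-J + J*z) - 7) = -4*(-7 - J + J*z) = 28 + 4*J - 4*J*z)
-122*(-132) + U(K, 4) = -122*(-132) + (28 + 4*0 - 4*0*4) = 16104 + (28 + 0 + 0) = 16104 + 28 = 16132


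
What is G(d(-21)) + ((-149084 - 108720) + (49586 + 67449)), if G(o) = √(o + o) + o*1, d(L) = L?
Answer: -140790 + I*√42 ≈ -1.4079e+5 + 6.4807*I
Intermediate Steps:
G(o) = o + √2*√o (G(o) = √(2*o) + o = √2*√o + o = o + √2*√o)
G(d(-21)) + ((-149084 - 108720) + (49586 + 67449)) = (-21 + √2*√(-21)) + ((-149084 - 108720) + (49586 + 67449)) = (-21 + √2*(I*√21)) + (-257804 + 117035) = (-21 + I*√42) - 140769 = -140790 + I*√42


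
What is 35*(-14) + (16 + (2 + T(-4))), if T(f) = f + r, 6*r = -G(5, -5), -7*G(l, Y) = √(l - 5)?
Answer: -476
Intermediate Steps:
G(l, Y) = -√(-5 + l)/7 (G(l, Y) = -√(l - 5)/7 = -√(-5 + l)/7)
r = 0 (r = (-(-1)*√(-5 + 5)/7)/6 = (-(-1)*√0/7)/6 = (-(-1)*0/7)/6 = (-1*0)/6 = (⅙)*0 = 0)
T(f) = f (T(f) = f + 0 = f)
35*(-14) + (16 + (2 + T(-4))) = 35*(-14) + (16 + (2 - 4)) = -490 + (16 - 2) = -490 + 14 = -476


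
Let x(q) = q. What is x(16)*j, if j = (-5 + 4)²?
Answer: 16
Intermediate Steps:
j = 1 (j = (-1)² = 1)
x(16)*j = 16*1 = 16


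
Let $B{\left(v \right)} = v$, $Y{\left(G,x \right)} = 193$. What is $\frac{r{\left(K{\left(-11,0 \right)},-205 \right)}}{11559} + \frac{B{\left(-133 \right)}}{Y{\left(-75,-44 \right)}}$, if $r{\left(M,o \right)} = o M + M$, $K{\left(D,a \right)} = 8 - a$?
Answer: $- \frac{617441}{743629} \approx -0.83031$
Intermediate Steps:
$r{\left(M,o \right)} = M + M o$ ($r{\left(M,o \right)} = M o + M = M + M o$)
$\frac{r{\left(K{\left(-11,0 \right)},-205 \right)}}{11559} + \frac{B{\left(-133 \right)}}{Y{\left(-75,-44 \right)}} = \frac{\left(8 - 0\right) \left(1 - 205\right)}{11559} - \frac{133}{193} = \left(8 + 0\right) \left(-204\right) \frac{1}{11559} - \frac{133}{193} = 8 \left(-204\right) \frac{1}{11559} - \frac{133}{193} = \left(-1632\right) \frac{1}{11559} - \frac{133}{193} = - \frac{544}{3853} - \frac{133}{193} = - \frac{617441}{743629}$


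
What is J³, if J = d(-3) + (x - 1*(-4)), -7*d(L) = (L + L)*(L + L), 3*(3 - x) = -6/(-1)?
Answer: -1/343 ≈ -0.0029155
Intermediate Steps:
x = 1 (x = 3 - (-2)/(-1) = 3 - (-2)*(-1) = 3 - ⅓*6 = 3 - 2 = 1)
d(L) = -4*L²/7 (d(L) = -(L + L)*(L + L)/7 = -2*L*2*L/7 = -4*L²/7)
J = -⅐ (J = -4/7*(-3)² + (1 - 1*(-4)) = -4/7*9 + (1 + 4) = -36/7 + 5 = -⅐ ≈ -0.14286)
J³ = (-⅐)³ = -1/343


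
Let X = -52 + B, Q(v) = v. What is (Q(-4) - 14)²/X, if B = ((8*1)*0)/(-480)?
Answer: -81/13 ≈ -6.2308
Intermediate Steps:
B = 0 (B = (8*0)*(-1/480) = 0*(-1/480) = 0)
X = -52 (X = -52 + 0 = -52)
(Q(-4) - 14)²/X = (-4 - 14)²/(-52) = (-18)²*(-1/52) = 324*(-1/52) = -81/13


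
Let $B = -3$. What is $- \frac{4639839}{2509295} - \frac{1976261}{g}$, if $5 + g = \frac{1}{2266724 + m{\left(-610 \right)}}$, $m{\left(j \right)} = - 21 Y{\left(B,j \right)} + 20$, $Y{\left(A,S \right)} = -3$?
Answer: $\frac{362615898243916369}{917433382130} \approx 3.9525 \cdot 10^{5}$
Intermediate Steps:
$m{\left(j \right)} = 83$ ($m{\left(j \right)} = \left(-21\right) \left(-3\right) + 20 = 63 + 20 = 83$)
$g = - \frac{11334034}{2266807}$ ($g = -5 + \frac{1}{2266724 + 83} = -5 + \frac{1}{2266807} = - \frac{11334034}{2266807} \approx -5.0$)
$- \frac{4639839}{2509295} - \frac{1976261}{g} = - \frac{4639839}{2509295} - \frac{1976261}{- \frac{11334034}{2266807}} = \left(-4639839\right) \frac{1}{2509295} - - \frac{4479802268627}{11334034} = - \frac{4639839}{2509295} + \frac{4479802268627}{11334034} = \frac{362615898243916369}{917433382130}$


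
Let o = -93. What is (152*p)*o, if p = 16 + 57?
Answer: -1031928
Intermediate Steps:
p = 73
(152*p)*o = (152*73)*(-93) = 11096*(-93) = -1031928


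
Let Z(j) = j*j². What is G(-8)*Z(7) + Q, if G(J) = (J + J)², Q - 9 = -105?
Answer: 87712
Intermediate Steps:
Q = -96 (Q = 9 - 105 = -96)
Z(j) = j³
G(J) = 4*J² (G(J) = (2*J)² = 4*J²)
G(-8)*Z(7) + Q = (4*(-8)²)*7³ - 96 = (4*64)*343 - 96 = 256*343 - 96 = 87808 - 96 = 87712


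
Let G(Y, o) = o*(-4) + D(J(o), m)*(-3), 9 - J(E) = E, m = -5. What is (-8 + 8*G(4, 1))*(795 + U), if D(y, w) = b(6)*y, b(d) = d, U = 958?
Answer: -2089576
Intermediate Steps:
J(E) = 9 - E
D(y, w) = 6*y
G(Y, o) = -162 + 14*o (G(Y, o) = o*(-4) + (6*(9 - o))*(-3) = -4*o + (54 - 6*o)*(-3) = -4*o + (-162 + 18*o) = -162 + 14*o)
(-8 + 8*G(4, 1))*(795 + U) = (-8 + 8*(-162 + 14*1))*(795 + 958) = (-8 + 8*(-162 + 14))*1753 = (-8 + 8*(-148))*1753 = (-8 - 1184)*1753 = -1192*1753 = -2089576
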